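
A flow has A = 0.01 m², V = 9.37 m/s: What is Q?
Formula: Q = A V
Q = 0.01·9.37·1000 = 93.7 L/s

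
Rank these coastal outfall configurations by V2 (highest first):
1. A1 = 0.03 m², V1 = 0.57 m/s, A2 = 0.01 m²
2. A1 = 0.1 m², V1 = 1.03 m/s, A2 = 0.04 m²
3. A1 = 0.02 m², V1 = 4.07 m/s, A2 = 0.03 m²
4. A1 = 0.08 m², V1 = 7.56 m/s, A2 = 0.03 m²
Case 1: V2 = 1.71 m/s
Case 2: V2 = 2.575 m/s
Case 3: V2 = 2.713 m/s
Case 4: V2 = 20.16 m/s
Ranking (highest first): 4, 3, 2, 1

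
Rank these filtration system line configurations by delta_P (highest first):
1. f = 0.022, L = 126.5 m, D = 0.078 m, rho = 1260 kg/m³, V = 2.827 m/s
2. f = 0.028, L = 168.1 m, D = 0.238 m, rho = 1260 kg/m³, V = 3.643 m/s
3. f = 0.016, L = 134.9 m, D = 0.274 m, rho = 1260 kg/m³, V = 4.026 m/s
Case 1: delta_P = 179.6 kPa
Case 2: delta_P = 165.4 kPa
Case 3: delta_P = 80.44 kPa
Ranking (highest first): 1, 2, 3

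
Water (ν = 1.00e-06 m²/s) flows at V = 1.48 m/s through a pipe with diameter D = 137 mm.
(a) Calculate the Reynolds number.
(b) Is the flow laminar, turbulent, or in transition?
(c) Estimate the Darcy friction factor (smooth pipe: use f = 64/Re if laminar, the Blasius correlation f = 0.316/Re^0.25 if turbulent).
(a) Re = V·D/ν = 1.48·0.137/1.00e-06 = 202760
(b) Flow regime: turbulent (Re > 4000)
(c) Friction factor: f = 0.316/Re^0.25 = 0.316/202760^0.25 = 0.01489 (Blasius is strictly valid for Re ≲ 1e5; used here as the smooth-pipe estimate the problem specifies)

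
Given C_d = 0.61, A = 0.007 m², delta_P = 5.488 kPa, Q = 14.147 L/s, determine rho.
Formula: Q = C_d A \sqrt{\frac{2 \Delta P}{\rho}}
Substituting knowns: 14.147 = 0.61·0.007·√(2·(5.488·1000)/rho)·1000
Solving for rho: rho = 2·(5.488·1000)/((14.147/1000)/(0.61·0.007))² = 999.9 kg/m³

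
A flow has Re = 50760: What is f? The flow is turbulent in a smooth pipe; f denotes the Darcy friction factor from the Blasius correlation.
Formula: f = \frac{0.316}{Re^{0.25}}
f = 0.316/50760^0.25 = 0.02105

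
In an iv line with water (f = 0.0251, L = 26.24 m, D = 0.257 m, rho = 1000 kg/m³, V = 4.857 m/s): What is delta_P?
Formula: \Delta P = f \frac{L}{D} \frac{\rho V^2}{2}
delta_P = 0.0251·(26.24/0.257)·0.5·1000·4.857²/1000 = 30.23 kPa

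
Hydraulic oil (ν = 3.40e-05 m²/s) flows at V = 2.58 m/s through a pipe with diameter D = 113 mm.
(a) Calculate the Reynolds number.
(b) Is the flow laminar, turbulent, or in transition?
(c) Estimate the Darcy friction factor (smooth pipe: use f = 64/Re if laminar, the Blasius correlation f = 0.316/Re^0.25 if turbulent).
(a) Re = V·D/ν = 2.58·0.113/3.40e-05 = 8574.7
(b) Flow regime: turbulent (Re > 4000)
(c) Friction factor: f = 0.316/Re^0.25 = 0.316/8574.7^0.25 = 0.03284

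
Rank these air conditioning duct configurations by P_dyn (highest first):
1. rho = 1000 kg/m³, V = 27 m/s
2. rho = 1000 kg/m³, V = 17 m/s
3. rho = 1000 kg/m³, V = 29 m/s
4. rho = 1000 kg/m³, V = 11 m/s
Case 1: P_dyn = 364.5 kPa
Case 2: P_dyn = 144.5 kPa
Case 3: P_dyn = 420.5 kPa
Case 4: P_dyn = 60.5 kPa
Ranking (highest first): 3, 1, 2, 4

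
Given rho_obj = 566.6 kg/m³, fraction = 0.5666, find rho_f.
Formula: f_{sub} = \frac{\rho_{obj}}{\rho_f}
Substituting knowns: 0.5666 = 566.6/rho_f
Solving for rho_f: rho_f = 566.6/0.5666 = 1000 kg/m³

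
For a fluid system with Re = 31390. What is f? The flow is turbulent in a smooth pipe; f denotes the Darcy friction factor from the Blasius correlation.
Formula: f = \frac{0.316}{Re^{0.25}}
f = 0.316/31390^0.25 = 0.02374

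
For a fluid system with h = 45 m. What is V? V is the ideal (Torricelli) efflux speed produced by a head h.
Formula: V = \sqrt{2 g h}
V = √(2·9.81·45) = 29.71 m/s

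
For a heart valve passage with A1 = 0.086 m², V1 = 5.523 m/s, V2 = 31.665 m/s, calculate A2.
Formula: V_2 = \frac{A_1 V_1}{A_2}
Substituting knowns: 31.665 = 0.086·5.523/A2
Solving for A2: A2 = 0.086·5.523/31.665 = 0.015 m²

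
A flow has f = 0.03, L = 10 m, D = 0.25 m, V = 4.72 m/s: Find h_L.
Formula: h_L = f \frac{L}{D} \frac{V^2}{2g}
h_L = 0.03·(10/0.25)·4.72²/(2·9.81) = 1.363 m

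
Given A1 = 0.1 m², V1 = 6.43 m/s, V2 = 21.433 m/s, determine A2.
Formula: V_2 = \frac{A_1 V_1}{A_2}
Substituting knowns: 21.433 = 0.1·6.43/A2
Solving for A2: A2 = 0.1·6.43/21.433 = 0.03 m²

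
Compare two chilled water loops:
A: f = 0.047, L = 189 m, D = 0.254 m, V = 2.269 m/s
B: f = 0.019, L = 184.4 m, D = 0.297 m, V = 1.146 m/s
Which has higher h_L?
h_L(A) = 9.177 m, h_L(B) = 0.7896 m. Answer: A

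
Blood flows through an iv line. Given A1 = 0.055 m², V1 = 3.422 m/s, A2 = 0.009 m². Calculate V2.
Formula: V_2 = \frac{A_1 V_1}{A_2}
V2 = 0.055·3.422/0.009 = 20.91 m/s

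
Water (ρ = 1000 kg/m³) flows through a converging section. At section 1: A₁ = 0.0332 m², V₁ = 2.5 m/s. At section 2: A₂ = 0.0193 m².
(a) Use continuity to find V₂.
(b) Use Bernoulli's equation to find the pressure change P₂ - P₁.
(a) Continuity: A₁V₁=A₂V₂ -> V₂=A₁V₁/A₂=0.0332*2.5/0.0193=4.30 m/s
(b) Bernoulli: P₂-P₁=0.5*rho*(V₁^2-V₂^2)/1000=0.5*1000*(2.5^2-4.30^2)/1000=-6.12 kPa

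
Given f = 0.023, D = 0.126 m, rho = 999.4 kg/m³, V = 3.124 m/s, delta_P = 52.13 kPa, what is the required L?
Formula: \Delta P = f \frac{L}{D} \frac{\rho V^2}{2}
Substituting knowns: 52.13 = 0.023·(L/0.126)·0.5·999.4·3.124²/1000
Solving for L: L = (52.13·1000)·0.126/(0.023·0.5·999.4·3.124²) = 58.56 m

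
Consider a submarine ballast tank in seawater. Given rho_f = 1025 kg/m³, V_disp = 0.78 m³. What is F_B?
Formula: F_B = \rho_f g V_{disp}
F_B = 1025·9.81·0.78 = 7843 N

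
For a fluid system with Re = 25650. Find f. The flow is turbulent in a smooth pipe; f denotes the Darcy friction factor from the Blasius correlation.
Formula: f = \frac{0.316}{Re^{0.25}}
f = 0.316/25650^0.25 = 0.02497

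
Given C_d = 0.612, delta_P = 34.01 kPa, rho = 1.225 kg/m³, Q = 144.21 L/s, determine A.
Formula: Q = C_d A \sqrt{\frac{2 \Delta P}{\rho}}
Substituting knowns: 144.21 = 0.612·A·√(2·(34.01·1000)/1.225)·1000
Solving for A: A = (144.21/1000)/(0.612·√(2·(34.01·1000)/1.225)) = 0.001 m²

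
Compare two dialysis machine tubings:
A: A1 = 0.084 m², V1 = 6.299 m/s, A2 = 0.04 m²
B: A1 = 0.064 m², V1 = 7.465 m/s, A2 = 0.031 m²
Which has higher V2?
V2(A) = 13.23 m/s, V2(B) = 15.41 m/s. Answer: B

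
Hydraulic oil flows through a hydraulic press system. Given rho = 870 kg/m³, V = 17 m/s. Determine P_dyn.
Formula: P_{dyn} = \frac{1}{2} \rho V^2
P_dyn = 0.5·870·17²/1000 = 125.7 kPa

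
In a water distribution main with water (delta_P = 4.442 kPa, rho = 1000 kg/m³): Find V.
Formula: V = \sqrt{\frac{2 \Delta P}{\rho}}
V = √(2·(4.442·1000)/1000) = 2.981 m/s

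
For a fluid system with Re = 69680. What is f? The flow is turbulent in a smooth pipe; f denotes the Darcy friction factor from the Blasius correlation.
Formula: f = \frac{0.316}{Re^{0.25}}
f = 0.316/69680^0.25 = 0.01945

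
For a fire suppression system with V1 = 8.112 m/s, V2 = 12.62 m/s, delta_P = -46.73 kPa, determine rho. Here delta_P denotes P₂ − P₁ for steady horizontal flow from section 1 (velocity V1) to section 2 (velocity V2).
Formula: \Delta P = \frac{1}{2} \rho (V_1^2 - V_2^2)
Substituting knowns: -46.73 = 0.5·rho·(8.112² − 12.62²)/1000
Solving for rho: rho = 2·(-46.73·1000)/(8.112² − 12.62²) = 1000 kg/m³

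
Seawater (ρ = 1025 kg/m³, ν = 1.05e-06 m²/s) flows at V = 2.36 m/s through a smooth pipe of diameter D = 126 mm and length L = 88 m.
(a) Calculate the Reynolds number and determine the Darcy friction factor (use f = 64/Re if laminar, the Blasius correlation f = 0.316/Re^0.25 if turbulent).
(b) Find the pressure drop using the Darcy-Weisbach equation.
(a) Re = V·D/ν = 2.36·0.126/1.05e-06 = 283200 → turbulent (Re > 4000); f = 0.316/Re^0.25 = 0.316/283200^0.25 = 0.013698 (Blasius is strictly valid for Re ≲ 1e5; used here as the smooth-pipe estimate the problem specifies)
(b) Darcy-Weisbach: ΔP = f·(L/D)·½ρV²/1000 = 0.013698·(88/0.126)·½·1025·2.36²/1000 = 27.31 kPa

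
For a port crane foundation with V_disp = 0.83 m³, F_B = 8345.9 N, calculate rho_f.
Formula: F_B = \rho_f g V_{disp}
Substituting knowns: 8345.9 = rho_f·9.81·0.83
Solving for rho_f: rho_f = 8345.9/(9.81·0.83) = 1025 kg/m³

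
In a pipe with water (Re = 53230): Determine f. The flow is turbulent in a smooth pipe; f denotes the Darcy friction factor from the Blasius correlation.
Formula: f = \frac{0.316}{Re^{0.25}}
f = 0.316/53230^0.25 = 0.0208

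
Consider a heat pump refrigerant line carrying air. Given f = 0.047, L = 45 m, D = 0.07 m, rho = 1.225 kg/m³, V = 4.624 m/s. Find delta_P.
Formula: \Delta P = f \frac{L}{D} \frac{\rho V^2}{2}
delta_P = 0.047·(45/0.07)·0.5·1.225·4.624²/1000 = 0.3957 kPa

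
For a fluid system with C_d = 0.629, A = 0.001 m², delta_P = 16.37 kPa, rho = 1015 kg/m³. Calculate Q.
Formula: Q = C_d A \sqrt{\frac{2 \Delta P}{\rho}}
Q = 0.629·0.001·√(2·(16.37·1000)/1015)·1000 = 3.572 L/s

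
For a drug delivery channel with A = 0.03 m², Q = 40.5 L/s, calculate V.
Formula: Q = A V
Substituting knowns: 40.5 = 0.03·V·1000
Solving for V: V = (40.5/1000)/0.03 = 1.35 m/s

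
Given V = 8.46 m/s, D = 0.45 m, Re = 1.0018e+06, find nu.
Formula: Re = \frac{V D}{\nu}
Substituting knowns: 1.0018e+06 = 8.46·0.45/nu
Solving for nu: nu = 8.46·0.45/1.0018e+06 = 3.800e-06 m²/s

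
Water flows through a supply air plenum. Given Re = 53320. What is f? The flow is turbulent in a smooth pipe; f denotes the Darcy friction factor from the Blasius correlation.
Formula: f = \frac{0.316}{Re^{0.25}}
f = 0.316/53320^0.25 = 0.0208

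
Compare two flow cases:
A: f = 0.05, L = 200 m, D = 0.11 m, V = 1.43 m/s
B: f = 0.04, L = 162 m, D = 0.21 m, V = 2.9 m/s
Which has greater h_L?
h_L(A) = 9.475 m, h_L(B) = 13.23 m. Answer: B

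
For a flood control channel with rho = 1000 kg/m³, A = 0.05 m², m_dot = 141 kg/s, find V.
Formula: \dot{m} = \rho A V
Substituting knowns: 141 = 1000·0.05·V
Solving for V: V = 141/(1000·0.05) = 2.82 m/s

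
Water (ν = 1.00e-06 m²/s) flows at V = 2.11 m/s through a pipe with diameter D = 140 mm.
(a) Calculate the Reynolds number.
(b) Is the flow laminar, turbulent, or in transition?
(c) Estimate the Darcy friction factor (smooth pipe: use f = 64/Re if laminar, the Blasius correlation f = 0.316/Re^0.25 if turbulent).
(a) Re = V·D/ν = 2.11·0.14/1.00e-06 = 295400
(b) Flow regime: turbulent (Re > 4000)
(c) Friction factor: f = 0.316/Re^0.25 = 0.316/295400^0.25 = 0.01355 (Blasius is strictly valid for Re ≲ 1e5; used here as the smooth-pipe estimate the problem specifies)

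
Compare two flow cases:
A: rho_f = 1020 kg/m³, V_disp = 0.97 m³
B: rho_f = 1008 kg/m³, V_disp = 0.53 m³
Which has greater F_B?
F_B(A) = 9706 N, F_B(B) = 5241 N. Answer: A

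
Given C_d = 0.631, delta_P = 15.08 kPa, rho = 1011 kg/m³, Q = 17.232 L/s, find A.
Formula: Q = C_d A \sqrt{\frac{2 \Delta P}{\rho}}
Substituting knowns: 17.232 = 0.631·A·√(2·(15.08·1000)/1011)·1000
Solving for A: A = (17.232/1000)/(0.631·√(2·(15.08·1000)/1011)) = 0.005 m²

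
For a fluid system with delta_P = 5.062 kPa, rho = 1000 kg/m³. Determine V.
Formula: V = \sqrt{\frac{2 \Delta P}{\rho}}
V = √(2·(5.062·1000)/1000) = 3.182 m/s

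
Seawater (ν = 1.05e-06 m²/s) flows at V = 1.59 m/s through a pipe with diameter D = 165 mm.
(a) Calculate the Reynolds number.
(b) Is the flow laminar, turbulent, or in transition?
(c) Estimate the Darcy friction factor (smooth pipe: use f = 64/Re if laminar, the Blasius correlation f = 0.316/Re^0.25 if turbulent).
(a) Re = V·D/ν = 1.59·0.165/1.05e-06 = 249860
(b) Flow regime: turbulent (Re > 4000)
(c) Friction factor: f = 0.316/Re^0.25 = 0.316/249860^0.25 = 0.01413 (Blasius is strictly valid for Re ≲ 1e5; used here as the smooth-pipe estimate the problem specifies)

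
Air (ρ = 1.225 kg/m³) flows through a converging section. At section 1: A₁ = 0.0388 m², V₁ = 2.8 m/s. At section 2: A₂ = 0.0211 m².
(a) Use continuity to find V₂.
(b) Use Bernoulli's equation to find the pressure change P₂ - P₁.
(a) Continuity: A₁V₁=A₂V₂ -> V₂=A₁V₁/A₂=0.0388*2.8/0.0211=5.15 m/s
(b) Bernoulli: P₂-P₁=0.5*rho*(V₁^2-V₂^2)/1000=0.5*1.225*(2.8^2-5.15^2)/1000=-0.01144 kPa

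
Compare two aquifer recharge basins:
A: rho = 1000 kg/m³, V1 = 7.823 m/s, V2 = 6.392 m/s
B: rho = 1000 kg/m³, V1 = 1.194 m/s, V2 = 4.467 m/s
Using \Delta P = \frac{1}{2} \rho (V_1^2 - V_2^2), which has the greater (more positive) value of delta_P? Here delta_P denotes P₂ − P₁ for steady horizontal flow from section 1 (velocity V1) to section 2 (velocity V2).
delta_P(A) = 10.17 kPa, delta_P(B) = -9.264 kPa. Answer: A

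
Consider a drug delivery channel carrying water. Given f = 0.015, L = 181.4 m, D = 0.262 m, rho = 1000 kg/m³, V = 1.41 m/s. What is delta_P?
Formula: \Delta P = f \frac{L}{D} \frac{\rho V^2}{2}
delta_P = 0.015·(181.4/0.262)·0.5·1000·1.41²/1000 = 10.32 kPa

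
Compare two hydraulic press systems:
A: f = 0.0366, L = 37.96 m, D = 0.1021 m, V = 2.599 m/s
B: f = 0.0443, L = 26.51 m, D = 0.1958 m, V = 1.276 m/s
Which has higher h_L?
h_L(A) = 4.685 m, h_L(B) = 0.4977 m. Answer: A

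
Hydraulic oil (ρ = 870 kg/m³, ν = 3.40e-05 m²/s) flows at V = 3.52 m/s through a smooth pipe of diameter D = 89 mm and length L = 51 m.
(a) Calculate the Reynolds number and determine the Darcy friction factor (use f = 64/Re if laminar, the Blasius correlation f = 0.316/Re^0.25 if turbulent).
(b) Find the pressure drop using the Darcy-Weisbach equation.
(a) Re = V·D/ν = 3.52·0.089/3.40e-05 = 9214.1 → turbulent (Re > 4000); f = 0.316/Re^0.25 = 0.316/9214.1^0.25 = 0.032253
(b) Darcy-Weisbach: ΔP = f·(L/D)·½ρV²/1000 = 0.032253·(51/0.089)·½·870·3.52²/1000 = 99.62 kPa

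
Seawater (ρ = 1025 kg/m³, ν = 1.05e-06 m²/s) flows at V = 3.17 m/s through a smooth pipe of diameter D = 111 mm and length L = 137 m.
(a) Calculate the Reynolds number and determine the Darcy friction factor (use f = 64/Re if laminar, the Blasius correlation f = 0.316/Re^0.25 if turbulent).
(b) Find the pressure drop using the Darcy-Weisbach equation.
(a) Re = V·D/ν = 3.17·0.111/1.05e-06 = 335110 → turbulent (Re > 4000); f = 0.316/Re^0.25 = 0.316/335110^0.25 = 0.013134 (Blasius is strictly valid for Re ≲ 1e5; used here as the smooth-pipe estimate the problem specifies)
(b) Darcy-Weisbach: ΔP = f·(L/D)·½ρV²/1000 = 0.013134·(137/0.111)·½·1025·3.17²/1000 = 83.48 kPa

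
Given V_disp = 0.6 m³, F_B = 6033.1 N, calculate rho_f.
Formula: F_B = \rho_f g V_{disp}
Substituting knowns: 6033.1 = rho_f·9.81·0.6
Solving for rho_f: rho_f = 6033.1/(9.81·0.6) = 1025 kg/m³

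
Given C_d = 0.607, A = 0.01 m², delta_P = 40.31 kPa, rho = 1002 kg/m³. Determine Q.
Formula: Q = C_d A \sqrt{\frac{2 \Delta P}{\rho}}
Q = 0.607·0.01·√(2·(40.31·1000)/1002)·1000 = 54.45 L/s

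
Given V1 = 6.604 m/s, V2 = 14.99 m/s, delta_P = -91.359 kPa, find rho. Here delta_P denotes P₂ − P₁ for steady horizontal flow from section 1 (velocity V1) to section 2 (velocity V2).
Formula: \Delta P = \frac{1}{2} \rho (V_1^2 - V_2^2)
Substituting knowns: -91.359 = 0.5·rho·(6.604² − 14.99²)/1000
Solving for rho: rho = 2·(-91.359·1000)/(6.604² − 14.99²) = 1009 kg/m³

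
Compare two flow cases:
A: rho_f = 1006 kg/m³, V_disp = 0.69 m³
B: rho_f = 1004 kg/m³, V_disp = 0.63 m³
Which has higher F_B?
F_B(A) = 6810 N, F_B(B) = 6205 N. Answer: A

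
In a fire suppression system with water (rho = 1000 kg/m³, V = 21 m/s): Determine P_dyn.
Formula: P_{dyn} = \frac{1}{2} \rho V^2
P_dyn = 0.5·1000·21²/1000 = 220.5 kPa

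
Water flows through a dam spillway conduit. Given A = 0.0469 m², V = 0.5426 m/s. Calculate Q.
Formula: Q = A V
Q = 0.0469·0.5426·1000 = 25.45 L/s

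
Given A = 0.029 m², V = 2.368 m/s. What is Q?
Formula: Q = A V
Q = 0.029·2.368·1000 = 68.67 L/s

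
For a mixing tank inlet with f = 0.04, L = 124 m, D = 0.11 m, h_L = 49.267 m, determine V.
Formula: h_L = f \frac{L}{D} \frac{V^2}{2g}
Substituting knowns: 49.267 = 0.04·(124/0.11)·V²/(2·9.81)
Solving for V: V = √(49.267·2·9.81/(0.04·(124/0.11))) = 4.63 m/s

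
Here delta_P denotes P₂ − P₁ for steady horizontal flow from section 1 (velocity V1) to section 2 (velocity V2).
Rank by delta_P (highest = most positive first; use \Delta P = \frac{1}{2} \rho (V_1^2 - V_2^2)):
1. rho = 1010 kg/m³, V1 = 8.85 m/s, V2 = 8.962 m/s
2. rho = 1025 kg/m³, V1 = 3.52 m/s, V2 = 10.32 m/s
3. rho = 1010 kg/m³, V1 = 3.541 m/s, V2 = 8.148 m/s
Case 1: delta_P = -1.007 kPa
Case 2: delta_P = -48.23 kPa
Case 3: delta_P = -27.19 kPa
Ranking (highest first): 1, 3, 2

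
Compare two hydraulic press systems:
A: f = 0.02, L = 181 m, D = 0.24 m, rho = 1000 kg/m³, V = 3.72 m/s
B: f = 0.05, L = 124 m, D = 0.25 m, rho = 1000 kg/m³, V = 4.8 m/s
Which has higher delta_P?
delta_P(A) = 104.4 kPa, delta_P(B) = 285.7 kPa. Answer: B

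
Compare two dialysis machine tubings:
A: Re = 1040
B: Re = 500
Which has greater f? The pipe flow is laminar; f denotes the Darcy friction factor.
f(A) = 0.06154, f(B) = 0.128. Answer: B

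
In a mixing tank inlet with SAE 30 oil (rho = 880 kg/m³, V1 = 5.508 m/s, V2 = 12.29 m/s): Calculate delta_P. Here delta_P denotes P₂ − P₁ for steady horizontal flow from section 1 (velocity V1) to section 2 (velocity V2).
Formula: \Delta P = \frac{1}{2} \rho (V_1^2 - V_2^2)
delta_P = 0.5·880·(5.508² − 12.29²)/1000 = -53.11 kPa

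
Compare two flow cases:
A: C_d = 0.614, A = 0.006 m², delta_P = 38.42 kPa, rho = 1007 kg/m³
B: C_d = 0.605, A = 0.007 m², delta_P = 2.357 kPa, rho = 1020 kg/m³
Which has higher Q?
Q(A) = 32.18 L/s, Q(B) = 9.104 L/s. Answer: A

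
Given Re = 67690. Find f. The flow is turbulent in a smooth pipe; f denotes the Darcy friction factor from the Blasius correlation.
Formula: f = \frac{0.316}{Re^{0.25}}
f = 0.316/67690^0.25 = 0.01959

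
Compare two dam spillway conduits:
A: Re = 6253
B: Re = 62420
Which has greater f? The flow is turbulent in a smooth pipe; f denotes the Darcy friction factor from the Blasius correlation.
f(A) = 0.03554, f(B) = 0.01999. Answer: A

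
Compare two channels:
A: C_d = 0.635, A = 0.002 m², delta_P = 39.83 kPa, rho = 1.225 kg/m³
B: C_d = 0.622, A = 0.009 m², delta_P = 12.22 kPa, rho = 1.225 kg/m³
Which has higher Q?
Q(A) = 323.9 L/s, Q(B) = 790.7 L/s. Answer: B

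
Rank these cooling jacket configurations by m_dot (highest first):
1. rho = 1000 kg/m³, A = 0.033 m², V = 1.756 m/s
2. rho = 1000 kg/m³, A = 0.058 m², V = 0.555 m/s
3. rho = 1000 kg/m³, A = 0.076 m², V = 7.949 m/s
Case 1: m_dot = 57.95 kg/s
Case 2: m_dot = 32.19 kg/s
Case 3: m_dot = 604.1 kg/s
Ranking (highest first): 3, 1, 2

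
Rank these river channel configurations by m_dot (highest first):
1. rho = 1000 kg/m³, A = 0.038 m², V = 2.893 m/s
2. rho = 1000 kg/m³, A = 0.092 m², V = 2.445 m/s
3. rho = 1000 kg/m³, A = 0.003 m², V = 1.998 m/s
Case 1: m_dot = 109.9 kg/s
Case 2: m_dot = 224.9 kg/s
Case 3: m_dot = 5.994 kg/s
Ranking (highest first): 2, 1, 3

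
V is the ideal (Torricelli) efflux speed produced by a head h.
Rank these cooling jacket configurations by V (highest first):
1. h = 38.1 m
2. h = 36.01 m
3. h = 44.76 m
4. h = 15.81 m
Case 1: V = 27.34 m/s
Case 2: V = 26.58 m/s
Case 3: V = 29.63 m/s
Case 4: V = 17.61 m/s
Ranking (highest first): 3, 1, 2, 4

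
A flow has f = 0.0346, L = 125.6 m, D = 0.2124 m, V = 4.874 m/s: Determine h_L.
Formula: h_L = f \frac{L}{D} \frac{V^2}{2g}
h_L = 0.0346·(125.6/0.2124)·4.874²/(2·9.81) = 24.77 m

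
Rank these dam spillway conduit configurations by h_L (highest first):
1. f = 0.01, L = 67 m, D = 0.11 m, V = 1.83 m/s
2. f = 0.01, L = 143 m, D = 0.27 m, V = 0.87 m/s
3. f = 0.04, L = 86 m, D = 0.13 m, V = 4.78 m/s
Case 1: h_L = 1.04 m
Case 2: h_L = 0.2043 m
Case 3: h_L = 30.82 m
Ranking (highest first): 3, 1, 2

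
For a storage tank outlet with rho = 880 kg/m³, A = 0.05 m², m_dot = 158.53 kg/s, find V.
Formula: \dot{m} = \rho A V
Substituting knowns: 158.53 = 880·0.05·V
Solving for V: V = 158.53/(880·0.05) = 3.603 m/s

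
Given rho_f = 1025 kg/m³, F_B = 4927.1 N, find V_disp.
Formula: F_B = \rho_f g V_{disp}
Substituting knowns: 4927.1 = 1025·9.81·V_disp
Solving for V_disp: V_disp = 4927.1/(1025·9.81) = 0.49 m³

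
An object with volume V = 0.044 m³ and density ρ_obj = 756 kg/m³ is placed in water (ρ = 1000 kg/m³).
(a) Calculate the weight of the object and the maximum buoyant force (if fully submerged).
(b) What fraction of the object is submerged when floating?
(a) W=rho_obj*g*V=756*9.81*0.044=326.3 N; F_B(max)=rho*g*V=1000*9.81*0.044=431.6 N
(b) Floating fraction=rho_obj/rho=756/1000=0.756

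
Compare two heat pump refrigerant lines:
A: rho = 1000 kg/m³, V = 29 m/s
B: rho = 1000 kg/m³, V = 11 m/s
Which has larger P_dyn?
P_dyn(A) = 420.5 kPa, P_dyn(B) = 60.5 kPa. Answer: A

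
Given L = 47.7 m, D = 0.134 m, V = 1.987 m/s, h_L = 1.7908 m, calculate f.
Formula: h_L = f \frac{L}{D} \frac{V^2}{2g}
Substituting knowns: 1.7908 = f·(47.7/0.134)·1.987²/(2·9.81)
Solving for f: f = 1.7908·2·9.81/((47.7/0.134)·1.987²) = 0.025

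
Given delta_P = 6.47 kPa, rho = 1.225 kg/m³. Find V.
Formula: V = \sqrt{\frac{2 \Delta P}{\rho}}
V = √(2·(6.47·1000)/1.225) = 102.8 m/s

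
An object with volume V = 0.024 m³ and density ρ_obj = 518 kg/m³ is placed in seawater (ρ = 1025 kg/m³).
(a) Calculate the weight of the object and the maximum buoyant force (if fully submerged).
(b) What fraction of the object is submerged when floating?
(a) W=rho_obj*g*V=518*9.81*0.024=122.0 N; F_B(max)=rho*g*V=1025*9.81*0.024=241.3 N
(b) Floating fraction=rho_obj/rho=518/1025=0.505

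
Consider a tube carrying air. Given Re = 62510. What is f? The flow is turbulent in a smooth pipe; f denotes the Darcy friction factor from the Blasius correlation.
Formula: f = \frac{0.316}{Re^{0.25}}
f = 0.316/62510^0.25 = 0.01998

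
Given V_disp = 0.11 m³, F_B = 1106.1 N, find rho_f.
Formula: F_B = \rho_f g V_{disp}
Substituting knowns: 1106.1 = rho_f·9.81·0.11
Solving for rho_f: rho_f = 1106.1/(9.81·0.11) = 1025 kg/m³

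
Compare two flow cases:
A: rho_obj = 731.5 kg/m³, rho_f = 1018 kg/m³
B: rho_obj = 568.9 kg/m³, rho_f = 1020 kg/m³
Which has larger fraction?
fraction(A) = 0.7186, fraction(B) = 0.5577. Answer: A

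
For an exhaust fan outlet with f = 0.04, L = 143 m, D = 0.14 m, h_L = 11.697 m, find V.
Formula: h_L = f \frac{L}{D} \frac{V^2}{2g}
Substituting knowns: 11.697 = 0.04·(143/0.14)·V²/(2·9.81)
Solving for V: V = √(11.697·2·9.81/(0.04·(143/0.14))) = 2.37 m/s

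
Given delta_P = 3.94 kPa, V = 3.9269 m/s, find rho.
Formula: V = \sqrt{\frac{2 \Delta P}{\rho}}
Substituting knowns: 3.9269 = √(2·(3.94·1000)/rho)
Solving for rho: rho = 2·(3.94·1000)/3.9269² = 511 kg/m³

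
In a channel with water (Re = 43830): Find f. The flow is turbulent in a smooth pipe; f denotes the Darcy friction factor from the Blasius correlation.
Formula: f = \frac{0.316}{Re^{0.25}}
f = 0.316/43830^0.25 = 0.02184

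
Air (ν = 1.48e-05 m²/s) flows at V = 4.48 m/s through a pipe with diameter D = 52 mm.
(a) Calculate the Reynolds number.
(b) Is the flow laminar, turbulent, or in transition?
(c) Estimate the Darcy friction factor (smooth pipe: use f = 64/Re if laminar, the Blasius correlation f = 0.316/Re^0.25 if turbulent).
(a) Re = V·D/ν = 4.48·0.052/1.48e-05 = 15741
(b) Flow regime: turbulent (Re > 4000)
(c) Friction factor: f = 0.316/Re^0.25 = 0.316/15741^0.25 = 0.02821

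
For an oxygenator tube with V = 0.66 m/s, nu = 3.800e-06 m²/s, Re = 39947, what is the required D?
Formula: Re = \frac{V D}{\nu}
Substituting knowns: 39947 = 0.66·D/3.800e-06
Solving for D: D = 39947·3.800e-06/0.66 = 0.23 m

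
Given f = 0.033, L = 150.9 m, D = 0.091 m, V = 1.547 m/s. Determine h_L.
Formula: h_L = f \frac{L}{D} \frac{V^2}{2g}
h_L = 0.033·(150.9/0.091)·1.547²/(2·9.81) = 6.675 m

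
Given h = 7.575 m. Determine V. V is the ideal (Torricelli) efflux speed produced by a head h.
Formula: V = \sqrt{2 g h}
V = √(2·9.81·7.575) = 12.19 m/s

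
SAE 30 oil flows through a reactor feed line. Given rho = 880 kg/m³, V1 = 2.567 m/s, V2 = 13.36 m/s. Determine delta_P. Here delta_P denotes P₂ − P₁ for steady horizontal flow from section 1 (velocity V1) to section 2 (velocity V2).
Formula: \Delta P = \frac{1}{2} \rho (V_1^2 - V_2^2)
delta_P = 0.5·880·(2.567² − 13.36²)/1000 = -75.64 kPa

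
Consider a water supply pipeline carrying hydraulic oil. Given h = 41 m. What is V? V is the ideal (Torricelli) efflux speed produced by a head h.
Formula: V = \sqrt{2 g h}
V = √(2·9.81·41) = 28.36 m/s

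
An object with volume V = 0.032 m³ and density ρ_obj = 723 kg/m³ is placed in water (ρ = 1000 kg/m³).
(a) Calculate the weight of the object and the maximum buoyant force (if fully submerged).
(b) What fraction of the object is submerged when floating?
(a) W=rho_obj*g*V=723*9.81*0.032=227.0 N; F_B(max)=rho*g*V=1000*9.81*0.032=313.9 N
(b) Floating fraction=rho_obj/rho=723/1000=0.723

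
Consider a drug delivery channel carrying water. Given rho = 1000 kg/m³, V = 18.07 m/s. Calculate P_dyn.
Formula: P_{dyn} = \frac{1}{2} \rho V^2
P_dyn = 0.5·1000·18.07²/1000 = 163.3 kPa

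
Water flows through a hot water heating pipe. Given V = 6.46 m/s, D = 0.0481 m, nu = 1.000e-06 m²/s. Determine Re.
Formula: Re = \frac{V D}{\nu}
Re = 6.46·0.0481/1.000e-06 = 310726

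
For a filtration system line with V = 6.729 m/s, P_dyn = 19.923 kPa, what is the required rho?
Formula: P_{dyn} = \frac{1}{2} \rho V^2
Substituting knowns: 19.923 = 0.5·rho·6.729²/1000
Solving for rho: rho = 2·(19.923·1000)/6.729² = 880 kg/m³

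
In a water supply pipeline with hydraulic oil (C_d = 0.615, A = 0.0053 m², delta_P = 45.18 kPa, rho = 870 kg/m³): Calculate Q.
Formula: Q = C_d A \sqrt{\frac{2 \Delta P}{\rho}}
Q = 0.615·0.0053·√(2·(45.18·1000)/870)·1000 = 33.22 L/s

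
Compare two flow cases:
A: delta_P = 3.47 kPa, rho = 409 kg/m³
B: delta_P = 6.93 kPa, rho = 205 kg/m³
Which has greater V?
V(A) = 4.119 m/s, V(B) = 8.223 m/s. Answer: B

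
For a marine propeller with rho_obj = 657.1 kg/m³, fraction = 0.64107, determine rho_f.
Formula: f_{sub} = \frac{\rho_{obj}}{\rho_f}
Substituting knowns: 0.64107 = 657.1/rho_f
Solving for rho_f: rho_f = 657.1/0.64107 = 1025 kg/m³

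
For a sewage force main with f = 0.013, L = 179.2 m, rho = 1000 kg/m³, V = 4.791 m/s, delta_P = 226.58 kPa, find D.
Formula: \Delta P = f \frac{L}{D} \frac{\rho V^2}{2}
Substituting knowns: 226.58 = 0.013·(179.2/D)·0.5·1000·4.791²/1000
Solving for D: D = 0.013·179.2·0.5·1000·4.791²/(226.58·1000) = 0.118 m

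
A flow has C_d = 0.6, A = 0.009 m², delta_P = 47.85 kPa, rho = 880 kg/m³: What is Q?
Formula: Q = C_d A \sqrt{\frac{2 \Delta P}{\rho}}
Q = 0.6·0.009·√(2·(47.85·1000)/880)·1000 = 56.31 L/s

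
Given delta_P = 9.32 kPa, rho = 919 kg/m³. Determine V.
Formula: V = \sqrt{\frac{2 \Delta P}{\rho}}
V = √(2·(9.32·1000)/919) = 4.504 m/s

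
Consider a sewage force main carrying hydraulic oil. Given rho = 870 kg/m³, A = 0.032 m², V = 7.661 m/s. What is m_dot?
Formula: \dot{m} = \rho A V
m_dot = 870·0.032·7.661 = 213.3 kg/s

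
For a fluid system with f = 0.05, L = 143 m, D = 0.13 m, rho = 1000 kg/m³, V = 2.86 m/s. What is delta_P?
Formula: \Delta P = f \frac{L}{D} \frac{\rho V^2}{2}
delta_P = 0.05·(143/0.13)·0.5·1000·2.86²/1000 = 224.9 kPa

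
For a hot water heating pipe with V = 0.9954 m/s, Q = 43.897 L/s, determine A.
Formula: Q = A V
Substituting knowns: 43.897 = A·0.9954·1000
Solving for A: A = (43.897/1000)/0.9954 = 0.0441 m²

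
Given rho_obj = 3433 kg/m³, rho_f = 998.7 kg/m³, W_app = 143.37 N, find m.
Formula: W_{app} = mg\left(1 - \frac{\rho_f}{\rho_{obj}}\right)
Substituting knowns: 143.37 = m·9.81·(1 − 998.7/3433)
Solving for m: m = 143.37/(9.81·(1 − 998.7/3433)) = 20.61 kg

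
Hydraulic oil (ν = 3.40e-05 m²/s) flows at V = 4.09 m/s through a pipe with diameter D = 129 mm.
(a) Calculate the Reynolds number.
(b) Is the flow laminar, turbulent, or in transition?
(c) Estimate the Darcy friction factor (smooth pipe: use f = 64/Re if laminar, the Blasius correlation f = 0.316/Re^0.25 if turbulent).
(a) Re = V·D/ν = 4.09·0.129/3.40e-05 = 15518
(b) Flow regime: turbulent (Re > 4000)
(c) Friction factor: f = 0.316/Re^0.25 = 0.316/15518^0.25 = 0.02831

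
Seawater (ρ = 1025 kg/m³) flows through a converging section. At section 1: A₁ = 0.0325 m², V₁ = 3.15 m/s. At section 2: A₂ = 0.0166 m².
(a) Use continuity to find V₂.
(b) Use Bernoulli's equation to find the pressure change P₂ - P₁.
(a) Continuity: A₁V₁=A₂V₂ -> V₂=A₁V₁/A₂=0.0325*3.15/0.0166=6.17 m/s
(b) Bernoulli: P₂-P₁=0.5*rho*(V₁^2-V₂^2)/1000=0.5*1025*(3.15^2-6.17^2)/1000=-14.43 kPa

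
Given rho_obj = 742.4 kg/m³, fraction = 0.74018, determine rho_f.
Formula: f_{sub} = \frac{\rho_{obj}}{\rho_f}
Substituting knowns: 0.74018 = 742.4/rho_f
Solving for rho_f: rho_f = 742.4/0.74018 = 1003 kg/m³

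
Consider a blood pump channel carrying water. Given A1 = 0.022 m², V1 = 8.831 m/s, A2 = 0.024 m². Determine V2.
Formula: V_2 = \frac{A_1 V_1}{A_2}
V2 = 0.022·8.831/0.024 = 8.095 m/s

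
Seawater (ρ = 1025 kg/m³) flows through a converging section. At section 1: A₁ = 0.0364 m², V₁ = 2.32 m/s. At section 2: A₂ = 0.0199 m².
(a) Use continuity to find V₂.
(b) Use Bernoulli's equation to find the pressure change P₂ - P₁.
(a) Continuity: A₁V₁=A₂V₂ -> V₂=A₁V₁/A₂=0.0364*2.32/0.0199=4.24 m/s
(b) Bernoulli: P₂-P₁=0.5*rho*(V₁^2-V₂^2)/1000=0.5*1025*(2.32^2-4.24^2)/1000=-6.455 kPa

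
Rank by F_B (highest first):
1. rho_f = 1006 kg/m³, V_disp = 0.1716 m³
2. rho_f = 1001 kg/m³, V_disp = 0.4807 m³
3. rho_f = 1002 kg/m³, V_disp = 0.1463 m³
Case 1: F_B = 1693 N
Case 2: F_B = 4720 N
Case 3: F_B = 1438 N
Ranking (highest first): 2, 1, 3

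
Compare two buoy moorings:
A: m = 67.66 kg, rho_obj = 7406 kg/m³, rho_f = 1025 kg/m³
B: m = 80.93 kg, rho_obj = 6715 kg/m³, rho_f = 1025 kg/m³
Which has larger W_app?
W_app(A) = 571.9 N, W_app(B) = 672.7 N. Answer: B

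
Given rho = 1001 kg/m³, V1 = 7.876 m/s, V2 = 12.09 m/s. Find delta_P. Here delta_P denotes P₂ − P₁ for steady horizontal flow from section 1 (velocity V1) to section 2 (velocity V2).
Formula: \Delta P = \frac{1}{2} \rho (V_1^2 - V_2^2)
delta_P = 0.5·1001·(7.876² − 12.09²)/1000 = -42.11 kPa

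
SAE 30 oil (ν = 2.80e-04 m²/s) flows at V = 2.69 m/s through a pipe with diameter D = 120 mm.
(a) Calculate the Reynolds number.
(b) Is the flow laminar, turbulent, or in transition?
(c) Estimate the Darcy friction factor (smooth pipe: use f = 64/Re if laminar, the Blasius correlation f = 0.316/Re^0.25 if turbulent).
(a) Re = V·D/ν = 2.69·0.12/2.80e-04 = 1152.9
(b) Flow regime: laminar (Re < 2300)
(c) Friction factor: f = 64/Re = 64/1152.9 = 0.05551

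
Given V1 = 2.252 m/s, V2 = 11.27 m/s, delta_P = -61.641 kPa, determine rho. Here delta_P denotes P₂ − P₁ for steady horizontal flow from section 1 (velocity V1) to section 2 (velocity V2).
Formula: \Delta P = \frac{1}{2} \rho (V_1^2 - V_2^2)
Substituting knowns: -61.641 = 0.5·rho·(2.252² − 11.27²)/1000
Solving for rho: rho = 2·(-61.641·1000)/(2.252² − 11.27²) = 1011 kg/m³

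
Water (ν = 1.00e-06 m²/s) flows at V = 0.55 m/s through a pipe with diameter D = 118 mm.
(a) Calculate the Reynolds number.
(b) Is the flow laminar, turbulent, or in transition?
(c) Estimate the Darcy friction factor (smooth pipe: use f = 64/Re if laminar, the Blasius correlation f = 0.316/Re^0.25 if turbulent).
(a) Re = V·D/ν = 0.55·0.118/1.00e-06 = 64900
(b) Flow regime: turbulent (Re > 4000)
(c) Friction factor: f = 0.316/Re^0.25 = 0.316/64900^0.25 = 0.0198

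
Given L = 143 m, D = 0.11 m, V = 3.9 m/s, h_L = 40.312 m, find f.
Formula: h_L = f \frac{L}{D} \frac{V^2}{2g}
Substituting knowns: 40.312 = f·(143/0.11)·3.9²/(2·9.81)
Solving for f: f = 40.312·2·9.81/((143/0.11)·3.9²) = 0.04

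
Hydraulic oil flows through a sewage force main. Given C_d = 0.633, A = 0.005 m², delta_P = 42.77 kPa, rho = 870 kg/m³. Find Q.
Formula: Q = C_d A \sqrt{\frac{2 \Delta P}{\rho}}
Q = 0.633·0.005·√(2·(42.77·1000)/870)·1000 = 31.38 L/s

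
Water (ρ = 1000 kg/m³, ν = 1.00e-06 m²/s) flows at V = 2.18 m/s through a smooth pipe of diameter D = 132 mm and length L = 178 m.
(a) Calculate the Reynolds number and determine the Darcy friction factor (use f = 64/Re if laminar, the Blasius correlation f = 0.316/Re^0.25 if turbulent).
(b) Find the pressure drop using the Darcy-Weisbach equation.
(a) Re = V·D/ν = 2.18·0.132/1.00e-06 = 287760 → turbulent (Re > 4000); f = 0.316/Re^0.25 = 0.316/287760^0.25 = 0.013644 (Blasius is strictly valid for Re ≲ 1e5; used here as the smooth-pipe estimate the problem specifies)
(b) Darcy-Weisbach: ΔP = f·(L/D)·½ρV²/1000 = 0.013644·(178/0.132)·½·1000·2.18²/1000 = 43.72 kPa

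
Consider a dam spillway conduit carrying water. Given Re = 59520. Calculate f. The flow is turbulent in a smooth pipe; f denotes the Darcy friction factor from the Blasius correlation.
Formula: f = \frac{0.316}{Re^{0.25}}
f = 0.316/59520^0.25 = 0.02023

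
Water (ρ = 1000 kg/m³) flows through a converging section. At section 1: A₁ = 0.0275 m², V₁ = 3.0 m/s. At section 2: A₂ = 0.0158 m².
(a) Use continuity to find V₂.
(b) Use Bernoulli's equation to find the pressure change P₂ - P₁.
(a) Continuity: A₁V₁=A₂V₂ -> V₂=A₁V₁/A₂=0.0275*3.0/0.0158=5.22 m/s
(b) Bernoulli: P₂-P₁=0.5*rho*(V₁^2-V₂^2)/1000=0.5*1000*(3.0^2-5.22^2)/1000=-9.124 kPa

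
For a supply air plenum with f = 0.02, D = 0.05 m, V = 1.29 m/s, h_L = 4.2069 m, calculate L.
Formula: h_L = f \frac{L}{D} \frac{V^2}{2g}
Substituting knowns: 4.2069 = 0.02·(L/0.05)·1.29²/(2·9.81)
Solving for L: L = 4.2069·2·9.81·0.05/(0.02·1.29²) = 124 m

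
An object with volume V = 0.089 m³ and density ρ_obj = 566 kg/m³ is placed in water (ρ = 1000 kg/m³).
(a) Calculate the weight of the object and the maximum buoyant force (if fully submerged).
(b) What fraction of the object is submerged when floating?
(a) W=rho_obj*g*V=566*9.81*0.089=494.2 N; F_B(max)=rho*g*V=1000*9.81*0.089=873.1 N
(b) Floating fraction=rho_obj/rho=566/1000=0.566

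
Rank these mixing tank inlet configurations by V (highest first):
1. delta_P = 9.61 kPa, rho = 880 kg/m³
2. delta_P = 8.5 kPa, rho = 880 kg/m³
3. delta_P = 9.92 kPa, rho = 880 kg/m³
Case 1: V = 4.673 m/s
Case 2: V = 4.395 m/s
Case 3: V = 4.748 m/s
Ranking (highest first): 3, 1, 2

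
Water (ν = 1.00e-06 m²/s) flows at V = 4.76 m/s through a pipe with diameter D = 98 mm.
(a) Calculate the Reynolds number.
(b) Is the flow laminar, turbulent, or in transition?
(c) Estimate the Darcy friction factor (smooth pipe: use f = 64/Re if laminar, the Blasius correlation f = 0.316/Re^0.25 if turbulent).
(a) Re = V·D/ν = 4.76·0.098/1.00e-06 = 466480
(b) Flow regime: turbulent (Re > 4000)
(c) Friction factor: f = 0.316/Re^0.25 = 0.316/466480^0.25 = 0.01209 (Blasius is strictly valid for Re ≲ 1e5; used here as the smooth-pipe estimate the problem specifies)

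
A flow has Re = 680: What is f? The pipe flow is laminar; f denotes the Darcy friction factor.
Formula: f = \frac{64}{Re}
f = 64/680 = 0.09412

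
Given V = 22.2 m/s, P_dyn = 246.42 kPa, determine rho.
Formula: P_{dyn} = \frac{1}{2} \rho V^2
Substituting knowns: 246.42 = 0.5·rho·22.2²/1000
Solving for rho: rho = 2·(246.42·1000)/22.2² = 1000 kg/m³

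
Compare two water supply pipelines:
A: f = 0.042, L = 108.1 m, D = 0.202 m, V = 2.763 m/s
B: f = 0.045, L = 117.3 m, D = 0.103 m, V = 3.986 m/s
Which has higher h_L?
h_L(A) = 8.746 m, h_L(B) = 41.5 m. Answer: B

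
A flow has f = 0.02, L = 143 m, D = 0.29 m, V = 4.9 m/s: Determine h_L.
Formula: h_L = f \frac{L}{D} \frac{V^2}{2g}
h_L = 0.02·(143/0.29)·4.9²/(2·9.81) = 12.07 m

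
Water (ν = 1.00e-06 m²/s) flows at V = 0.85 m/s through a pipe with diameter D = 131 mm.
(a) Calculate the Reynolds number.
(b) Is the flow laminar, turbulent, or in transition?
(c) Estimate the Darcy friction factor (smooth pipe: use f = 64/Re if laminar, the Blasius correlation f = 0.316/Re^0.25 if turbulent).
(a) Re = V·D/ν = 0.85·0.131/1.00e-06 = 111350
(b) Flow regime: turbulent (Re > 4000)
(c) Friction factor: f = 0.316/Re^0.25 = 0.316/111350^0.25 = 0.0173 (Blasius is strictly valid for Re ≲ 1e5; used here as the smooth-pipe estimate the problem specifies)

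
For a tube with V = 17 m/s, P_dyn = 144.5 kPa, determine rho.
Formula: P_{dyn} = \frac{1}{2} \rho V^2
Substituting knowns: 144.5 = 0.5·rho·17²/1000
Solving for rho: rho = 2·(144.5·1000)/17² = 1000 kg/m³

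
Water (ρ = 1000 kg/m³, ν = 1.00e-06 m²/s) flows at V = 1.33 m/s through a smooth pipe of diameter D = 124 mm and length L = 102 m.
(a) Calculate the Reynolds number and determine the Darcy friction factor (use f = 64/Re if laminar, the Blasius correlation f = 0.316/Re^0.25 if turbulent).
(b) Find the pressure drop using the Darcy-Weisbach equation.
(a) Re = V·D/ν = 1.33·0.124/1.00e-06 = 164920 → turbulent (Re > 4000); f = 0.316/Re^0.25 = 0.316/164920^0.25 = 0.015681 (Blasius is strictly valid for Re ≲ 1e5; used here as the smooth-pipe estimate the problem specifies)
(b) Darcy-Weisbach: ΔP = f·(L/D)·½ρV²/1000 = 0.015681·(102/0.124)·½·1000·1.33²/1000 = 11.41 kPa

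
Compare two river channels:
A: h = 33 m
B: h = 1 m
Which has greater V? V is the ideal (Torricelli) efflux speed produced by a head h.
V(A) = 25.45 m/s, V(B) = 4.429 m/s. Answer: A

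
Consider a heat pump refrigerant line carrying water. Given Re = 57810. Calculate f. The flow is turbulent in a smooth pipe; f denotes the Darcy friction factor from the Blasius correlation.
Formula: f = \frac{0.316}{Re^{0.25}}
f = 0.316/57810^0.25 = 0.02038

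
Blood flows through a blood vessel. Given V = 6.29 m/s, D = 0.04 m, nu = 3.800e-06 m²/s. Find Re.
Formula: Re = \frac{V D}{\nu}
Re = 6.29·0.04/3.800e-06 = 66211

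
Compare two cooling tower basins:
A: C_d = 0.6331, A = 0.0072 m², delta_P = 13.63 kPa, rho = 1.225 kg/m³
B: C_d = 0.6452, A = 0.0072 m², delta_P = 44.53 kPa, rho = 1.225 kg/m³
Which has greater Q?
Q(A) = 680 L/s, Q(B) = 1253 L/s. Answer: B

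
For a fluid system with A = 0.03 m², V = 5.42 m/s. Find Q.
Formula: Q = A V
Q = 0.03·5.42·1000 = 162.6 L/s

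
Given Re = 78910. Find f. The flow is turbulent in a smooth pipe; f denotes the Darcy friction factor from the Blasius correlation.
Formula: f = \frac{0.316}{Re^{0.25}}
f = 0.316/78910^0.25 = 0.01885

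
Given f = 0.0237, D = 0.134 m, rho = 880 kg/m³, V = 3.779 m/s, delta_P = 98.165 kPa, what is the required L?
Formula: \Delta P = f \frac{L}{D} \frac{\rho V^2}{2}
Substituting knowns: 98.165 = 0.0237·(L/0.134)·0.5·880·3.779²/1000
Solving for L: L = (98.165·1000)·0.134/(0.0237·0.5·880·3.779²) = 88.33 m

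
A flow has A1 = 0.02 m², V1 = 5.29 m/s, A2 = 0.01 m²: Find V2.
Formula: V_2 = \frac{A_1 V_1}{A_2}
V2 = 0.02·5.29/0.01 = 10.58 m/s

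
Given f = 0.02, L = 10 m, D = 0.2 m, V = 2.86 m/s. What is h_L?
Formula: h_L = f \frac{L}{D} \frac{V^2}{2g}
h_L = 0.02·(10/0.2)·2.86²/(2·9.81) = 0.4169 m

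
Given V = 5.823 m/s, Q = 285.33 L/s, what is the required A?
Formula: Q = A V
Substituting knowns: 285.33 = A·5.823·1000
Solving for A: A = (285.33/1000)/5.823 = 0.049 m²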